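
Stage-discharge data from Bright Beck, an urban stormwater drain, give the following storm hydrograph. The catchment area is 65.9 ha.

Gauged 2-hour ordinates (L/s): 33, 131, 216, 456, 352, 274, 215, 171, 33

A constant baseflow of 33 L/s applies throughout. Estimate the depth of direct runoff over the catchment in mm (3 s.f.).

d ≈ 17.3 mm

Direct runoff: 0.0, 98.0, 183.0, 423.0, 319.0, 241.0, 182.0, 138.0, 0.0 L/s; ΣQ_DR = 1584 L/s.
V = ΣQ_DR · Δt = 1584 × 7200 s = 1.140 × 10^7 L.
Over A = 65.9 ha, depth = V / A = 17.3 mm.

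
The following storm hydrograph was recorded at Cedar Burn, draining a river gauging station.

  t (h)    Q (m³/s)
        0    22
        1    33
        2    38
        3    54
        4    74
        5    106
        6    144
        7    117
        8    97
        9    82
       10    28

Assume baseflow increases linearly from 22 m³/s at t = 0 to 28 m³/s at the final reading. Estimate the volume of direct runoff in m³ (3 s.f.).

V ≈ 1.87 × 10^6 m³

Direct-runoff ordinates (Q − Q_b): 0.00, 10.40, 14.80, 30.20, 49.60, 81.00, 118.40, 90.80, 70.20, 54.60, 0.00 m³/s.
ΣQ_DR = 520.0 m³/s.
With Δt = 1 h = 3600 s, V = ΣQ_DR · Δt = 520.0 × 3600 = 1.87 × 10^6 m³.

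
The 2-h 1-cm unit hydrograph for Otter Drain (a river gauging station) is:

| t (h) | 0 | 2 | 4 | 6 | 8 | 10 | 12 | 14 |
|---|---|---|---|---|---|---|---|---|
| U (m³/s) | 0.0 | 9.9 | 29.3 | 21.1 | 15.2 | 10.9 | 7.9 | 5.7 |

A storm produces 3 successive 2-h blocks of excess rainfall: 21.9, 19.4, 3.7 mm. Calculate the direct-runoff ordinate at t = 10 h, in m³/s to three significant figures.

By discrete convolution, Q_j = Σ (P_i / 10 mm) · U_{j−i}.
At t = 10 h (j=5): Q = (21.9/10)·10.9 + (19.4/10)·15.2 + (3.7/10)·21.1 = 61.2 m³/s.

Q ≈ 61.2 m³/s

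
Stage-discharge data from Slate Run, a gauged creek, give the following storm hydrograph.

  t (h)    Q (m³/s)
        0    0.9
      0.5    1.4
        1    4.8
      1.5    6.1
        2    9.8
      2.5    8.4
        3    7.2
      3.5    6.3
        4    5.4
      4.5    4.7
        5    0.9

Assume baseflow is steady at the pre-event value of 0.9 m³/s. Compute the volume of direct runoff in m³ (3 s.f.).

Direct-runoff ordinates (Q − Q_b): 0.0, 0.5, 3.9, 5.2, 8.9, 7.5, 6.3, 5.4, 4.5, 3.8, 0.0 m³/s.
ΣQ_DR = 46.00 m³/s.
With Δt = 0.5 h = 1800 s, V = ΣQ_DR · Δt = 46.00 × 1800 = 82800 m³.

V ≈ 82800 m³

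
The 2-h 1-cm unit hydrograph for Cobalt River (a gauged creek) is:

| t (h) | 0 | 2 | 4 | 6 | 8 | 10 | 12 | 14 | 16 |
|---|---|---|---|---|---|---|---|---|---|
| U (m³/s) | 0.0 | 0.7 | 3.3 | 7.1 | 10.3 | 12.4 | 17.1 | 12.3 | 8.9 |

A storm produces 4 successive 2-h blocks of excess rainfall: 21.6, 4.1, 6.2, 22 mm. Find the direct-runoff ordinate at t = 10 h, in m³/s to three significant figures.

Q ≈ 42.7 m³/s

By discrete convolution, Q_j = Σ (P_i / 10 mm) · U_{j−i}.
At t = 10 h (j=5): Q = (21.6/10)·12.4 + (4.1/10)·10.3 + (6.2/10)·7.1 + (22/10)·3.3 = 42.7 m³/s.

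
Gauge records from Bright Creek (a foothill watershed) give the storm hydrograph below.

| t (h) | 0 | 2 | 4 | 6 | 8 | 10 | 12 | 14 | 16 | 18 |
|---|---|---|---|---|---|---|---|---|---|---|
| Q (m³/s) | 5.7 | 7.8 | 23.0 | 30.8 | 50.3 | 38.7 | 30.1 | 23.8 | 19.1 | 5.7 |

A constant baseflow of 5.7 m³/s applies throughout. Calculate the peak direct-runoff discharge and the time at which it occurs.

Subtracting baseflow gives direct-runoff ordinates: 0.0, 2.1, 17.3, 25.1, 44.6, 33.0, 24.4, 18.1, 13.4, 0.0 m³/s.
The maximum is 44.6 m³/s, occurring at the reading for t = 8 h.

Q_p = 44.6 m³/s at t = 8 h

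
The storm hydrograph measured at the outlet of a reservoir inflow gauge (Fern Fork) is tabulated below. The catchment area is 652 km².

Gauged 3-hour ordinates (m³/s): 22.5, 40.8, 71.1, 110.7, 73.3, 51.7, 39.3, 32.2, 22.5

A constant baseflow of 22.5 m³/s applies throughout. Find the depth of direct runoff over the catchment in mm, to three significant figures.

d ≈ 4.33 mm

Direct runoff: 0.0, 18.3, 48.6, 88.2, 50.8, 29.2, 16.8, 9.7, 0.0 m³/s; ΣQ_DR = 261.6 m³/s.
V = ΣQ_DR · Δt = 261.6 × 10800 s = 2.825 × 10^6 m³.
Over A = 652 km², depth = V / A = 4.33 mm.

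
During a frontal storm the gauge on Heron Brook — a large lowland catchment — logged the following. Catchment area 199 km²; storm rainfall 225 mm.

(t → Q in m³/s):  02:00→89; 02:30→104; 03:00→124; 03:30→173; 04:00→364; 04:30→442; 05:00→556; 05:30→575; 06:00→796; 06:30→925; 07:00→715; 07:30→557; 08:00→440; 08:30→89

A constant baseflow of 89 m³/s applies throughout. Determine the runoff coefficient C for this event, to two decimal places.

C ≈ 0.19

ΣQ_DR = 4703 m³/s; V = ΣQ_DR·Δt = 8.465 × 10^6 m³.
Runoff depth d = V / A = 42.54 mm.
C = d / P = 42.54 / 225 = 0.19.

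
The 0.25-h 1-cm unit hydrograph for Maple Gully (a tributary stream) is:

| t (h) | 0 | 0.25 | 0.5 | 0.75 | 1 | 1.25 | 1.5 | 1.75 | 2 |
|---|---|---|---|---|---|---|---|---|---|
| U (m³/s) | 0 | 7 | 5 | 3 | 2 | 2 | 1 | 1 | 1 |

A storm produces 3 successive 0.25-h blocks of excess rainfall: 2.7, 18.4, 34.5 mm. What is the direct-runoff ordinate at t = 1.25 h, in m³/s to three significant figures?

By discrete convolution, Q_j = Σ (P_i / 10 mm) · U_{j−i}.
At t = 1.25 h (j=5): Q = (2.7/10)·2 + (18.4/10)·2 + (34.5/10)·3 = 14.6 m³/s.

Q ≈ 14.6 m³/s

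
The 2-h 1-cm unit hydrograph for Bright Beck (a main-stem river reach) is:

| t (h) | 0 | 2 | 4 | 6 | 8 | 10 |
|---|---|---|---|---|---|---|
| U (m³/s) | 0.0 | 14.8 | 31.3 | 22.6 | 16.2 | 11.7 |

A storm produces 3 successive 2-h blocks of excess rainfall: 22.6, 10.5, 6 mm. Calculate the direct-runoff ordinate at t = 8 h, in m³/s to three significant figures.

By discrete convolution, Q_j = Σ (P_i / 10 mm) · U_{j−i}.
At t = 8 h (j=4): Q = (22.6/10)·16.2 + (10.5/10)·22.6 + (6/10)·31.3 = 79.1 m³/s.

Q ≈ 79.1 m³/s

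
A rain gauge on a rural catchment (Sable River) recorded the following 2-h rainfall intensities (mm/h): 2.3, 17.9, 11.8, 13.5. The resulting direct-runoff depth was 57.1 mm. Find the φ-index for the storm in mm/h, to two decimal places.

Only the 3 blocks with intensity above φ contribute runoff: 17.9, 11.8, 13.5 mm/h.
Σ(I−φ)·Δt = d  ⇒  (17.9+11.8+13.5 − 3φ)·2 = 57.1
φ = (43.20 − 57.1/2) / 3 = 4.88 mm/h.

φ ≈ 4.88 mm/h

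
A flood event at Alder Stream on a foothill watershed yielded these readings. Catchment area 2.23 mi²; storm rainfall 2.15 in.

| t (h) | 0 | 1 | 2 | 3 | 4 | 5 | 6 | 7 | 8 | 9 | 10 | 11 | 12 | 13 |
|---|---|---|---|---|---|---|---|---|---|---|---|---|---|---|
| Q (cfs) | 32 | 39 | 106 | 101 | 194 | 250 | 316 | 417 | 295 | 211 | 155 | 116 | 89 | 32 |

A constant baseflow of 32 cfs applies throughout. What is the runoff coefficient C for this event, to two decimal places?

ΣQ_DR = 1905 cfs; V = ΣQ_DR·Δt = 6.858 × 10^6 ft³.
Runoff depth d = V / A = 1.324 in.
C = d / P = 1.324 / 2.15 = 0.62.

C ≈ 0.62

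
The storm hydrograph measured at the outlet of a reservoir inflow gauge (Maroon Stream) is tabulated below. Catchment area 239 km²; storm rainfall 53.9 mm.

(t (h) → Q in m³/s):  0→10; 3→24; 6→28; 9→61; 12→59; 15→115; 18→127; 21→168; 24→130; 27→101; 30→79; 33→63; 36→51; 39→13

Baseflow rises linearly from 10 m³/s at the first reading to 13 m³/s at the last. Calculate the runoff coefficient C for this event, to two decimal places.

C ≈ 0.73

ΣQ_DR = 868.0 m³/s; V = ΣQ_DR·Δt = 9.374 × 10^6 m³.
Runoff depth d = V / A = 39.22 mm.
C = d / P = 39.22 / 53.9 = 0.73.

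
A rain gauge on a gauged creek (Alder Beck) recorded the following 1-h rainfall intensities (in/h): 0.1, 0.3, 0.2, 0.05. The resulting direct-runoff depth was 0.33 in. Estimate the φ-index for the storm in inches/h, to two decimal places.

Only the 3 blocks with intensity above φ contribute runoff: 0.1, 0.3, 0.2 in/h.
Σ(I−φ)·Δt = d  ⇒  (0.1+0.3+0.2 − 3φ)·1 = 0.33
φ = (0.6000 − 0.33/1) / 3 = 0.09 in/h.

φ ≈ 0.09 in/h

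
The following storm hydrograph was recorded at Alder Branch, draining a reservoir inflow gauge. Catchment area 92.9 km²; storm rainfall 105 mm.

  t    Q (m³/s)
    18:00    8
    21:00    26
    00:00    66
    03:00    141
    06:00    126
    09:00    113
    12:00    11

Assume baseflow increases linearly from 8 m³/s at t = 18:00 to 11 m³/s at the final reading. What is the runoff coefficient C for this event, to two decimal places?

C ≈ 0.47

ΣQ_DR = 424.5 m³/s; V = ΣQ_DR·Δt = 4.585 × 10^6 m³.
Runoff depth d = V / A = 49.35 mm.
C = d / P = 49.35 / 105 = 0.47.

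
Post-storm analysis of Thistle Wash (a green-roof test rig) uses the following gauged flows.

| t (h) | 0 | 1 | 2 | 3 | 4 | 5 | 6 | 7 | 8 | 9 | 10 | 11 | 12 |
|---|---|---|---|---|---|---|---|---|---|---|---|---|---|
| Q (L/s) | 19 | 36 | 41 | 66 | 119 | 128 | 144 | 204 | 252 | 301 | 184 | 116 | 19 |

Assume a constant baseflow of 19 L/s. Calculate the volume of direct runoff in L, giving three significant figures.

Direct-runoff ordinates (Q − Q_b): 0.0, 17.0, 22.0, 47.0, 100.0, 109.0, 125.0, 185.0, 233.0, 282.0, 165.0, 97.0, 0.0 L/s.
ΣQ_DR = 1382 L/s.
With Δt = 1 h = 3600 s, V = ΣQ_DR · Δt = 1382 × 3600 = 4.98 × 10^6 L.

V ≈ 4.98 × 10^6 L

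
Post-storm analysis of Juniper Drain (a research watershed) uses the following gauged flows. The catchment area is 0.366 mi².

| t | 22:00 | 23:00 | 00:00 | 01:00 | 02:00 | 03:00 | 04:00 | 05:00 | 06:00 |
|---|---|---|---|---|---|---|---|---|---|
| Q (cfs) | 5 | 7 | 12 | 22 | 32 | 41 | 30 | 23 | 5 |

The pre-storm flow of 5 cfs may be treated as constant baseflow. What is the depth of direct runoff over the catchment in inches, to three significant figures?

Direct runoff: 0.0, 2.0, 7.0, 17.0, 27.0, 36.0, 25.0, 18.0, 0.0 cfs; ΣQ_DR = 132.0 cfs.
V = ΣQ_DR · Δt = 132.0 × 3600 s = 4.752 × 10^5 ft³.
Over A = 0.366 mi², depth = V / A = 0.559 in.

d ≈ 0.559 in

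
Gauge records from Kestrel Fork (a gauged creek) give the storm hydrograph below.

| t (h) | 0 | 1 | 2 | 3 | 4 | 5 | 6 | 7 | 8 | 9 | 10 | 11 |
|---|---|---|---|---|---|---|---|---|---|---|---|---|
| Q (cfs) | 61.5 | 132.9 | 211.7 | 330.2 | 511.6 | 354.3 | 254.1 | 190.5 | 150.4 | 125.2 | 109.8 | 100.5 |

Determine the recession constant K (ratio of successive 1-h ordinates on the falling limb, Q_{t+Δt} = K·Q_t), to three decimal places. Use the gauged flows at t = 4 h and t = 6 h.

K ≈ 0.705

Using the recession-limb readings at t = 4 h and t = 6 h: Q falls from 511.6 to 254.1 cfs over 2 intervals.
K = (Q₂/Q₁)^(1/2) = (254.1/511.6)^(1/2) = 0.705.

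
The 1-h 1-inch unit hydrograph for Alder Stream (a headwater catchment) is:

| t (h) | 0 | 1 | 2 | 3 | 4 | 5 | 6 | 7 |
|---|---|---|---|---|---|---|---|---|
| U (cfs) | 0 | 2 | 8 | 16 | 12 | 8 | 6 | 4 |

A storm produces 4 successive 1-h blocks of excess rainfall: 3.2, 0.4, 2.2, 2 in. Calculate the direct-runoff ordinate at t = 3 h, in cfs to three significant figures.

Q ≈ 58.8 cfs

By discrete convolution, Q_j = Σ (P_i / 1 in) · U_{j−i}.
At t = 3 h (j=3): Q = (3.2/1)·16 + (0.4/1)·8 + (2.2/1)·2 + (2/1)·0 = 58.8 cfs.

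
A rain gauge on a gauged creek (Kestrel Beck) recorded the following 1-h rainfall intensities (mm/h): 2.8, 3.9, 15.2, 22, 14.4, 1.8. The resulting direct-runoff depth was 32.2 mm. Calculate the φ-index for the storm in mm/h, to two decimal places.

Only the 3 blocks with intensity above φ contribute runoff: 15.2, 22, 14.4 mm/h.
Σ(I−φ)·Δt = d  ⇒  (15.2+22+14.4 − 3φ)·1 = 32.2
φ = (51.60 − 32.2/1) / 3 = 6.47 mm/h.

φ ≈ 6.47 mm/h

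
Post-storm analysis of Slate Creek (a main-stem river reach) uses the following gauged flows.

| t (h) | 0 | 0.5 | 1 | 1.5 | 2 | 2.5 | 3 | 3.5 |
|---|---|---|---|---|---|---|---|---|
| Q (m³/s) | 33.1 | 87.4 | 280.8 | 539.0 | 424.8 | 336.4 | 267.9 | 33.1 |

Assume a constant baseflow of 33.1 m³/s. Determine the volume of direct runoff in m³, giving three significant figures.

Direct-runoff ordinates (Q − Q_b): 0.0, 54.3, 247.7, 505.9, 391.7, 303.3, 234.8, 0.0 m³/s.
ΣQ_DR = 1738 m³/s.
With Δt = 0.5 h = 1800 s, V = ΣQ_DR · Δt = 1738 × 1800 = 3.13 × 10^6 m³.

V ≈ 3.13 × 10^6 m³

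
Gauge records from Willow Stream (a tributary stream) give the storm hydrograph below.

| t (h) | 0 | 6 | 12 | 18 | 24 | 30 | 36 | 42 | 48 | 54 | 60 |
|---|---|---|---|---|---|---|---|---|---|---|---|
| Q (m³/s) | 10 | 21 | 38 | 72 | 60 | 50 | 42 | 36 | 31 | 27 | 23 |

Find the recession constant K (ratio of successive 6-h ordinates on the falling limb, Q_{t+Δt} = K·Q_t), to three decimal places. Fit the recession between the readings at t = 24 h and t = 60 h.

K ≈ 0.852

Using the recession-limb readings at t = 24 h and t = 60 h: Q falls from 60 to 23 m³/s over 6 intervals.
K = (Q₂/Q₁)^(1/6) = (23/60)^(1/6) = 0.852.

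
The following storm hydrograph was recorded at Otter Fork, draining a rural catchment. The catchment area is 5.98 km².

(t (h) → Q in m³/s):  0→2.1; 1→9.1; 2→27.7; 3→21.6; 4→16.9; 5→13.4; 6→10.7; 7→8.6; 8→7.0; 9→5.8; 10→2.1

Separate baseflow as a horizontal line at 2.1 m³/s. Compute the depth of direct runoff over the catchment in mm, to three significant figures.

d ≈ 61.3 mm

Direct runoff: 0.0, 7.0, 25.6, 19.5, 14.8, 11.3, 8.6, 6.5, 4.9, 3.7, 0.0 m³/s; ΣQ_DR = 101.9 m³/s.
V = ΣQ_DR · Δt = 101.9 × 3600 s = 3.668 × 10^5 m³.
Over A = 5.98 km², depth = V / A = 61.3 mm.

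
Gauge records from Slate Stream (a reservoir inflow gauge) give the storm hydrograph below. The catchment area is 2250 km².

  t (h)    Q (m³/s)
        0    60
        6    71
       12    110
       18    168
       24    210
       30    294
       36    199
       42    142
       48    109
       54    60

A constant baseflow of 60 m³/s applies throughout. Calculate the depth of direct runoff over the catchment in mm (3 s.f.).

Direct runoff: 0.0, 11.0, 50.0, 108.0, 150.0, 234.0, 139.0, 82.0, 49.0, 0.0 m³/s; ΣQ_DR = 823.0 m³/s.
V = ΣQ_DR · Δt = 823.0 × 21600 s = 1.778 × 10^7 m³.
Over A = 2250 km², depth = V / A = 7.90 mm.

d ≈ 7.90 mm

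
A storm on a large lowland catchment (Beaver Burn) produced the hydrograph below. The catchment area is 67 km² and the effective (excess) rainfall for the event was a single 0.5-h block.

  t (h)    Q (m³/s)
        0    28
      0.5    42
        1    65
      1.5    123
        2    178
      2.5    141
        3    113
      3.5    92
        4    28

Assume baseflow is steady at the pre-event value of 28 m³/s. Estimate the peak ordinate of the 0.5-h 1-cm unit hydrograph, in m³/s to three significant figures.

U_p ≈ 100 m³/s

Direct runoff: 0.0, 14.0, 37.0, 95.0, 150.0, 113.0, 85.0, 64.0, 0.0 m³/s; ΣQ_DR = 558.0 m³/s, peak = 150.0 m³/s.
Runoff depth d = ΣQ_DR·Δt / A = 558.0 × 1800 / (67 km²) = 14.99 mm.
The 1-cm UH is the DRH scaled by (10 mm)/d, so U_p = 150.0 × 10/14.99 = 100 m³/s.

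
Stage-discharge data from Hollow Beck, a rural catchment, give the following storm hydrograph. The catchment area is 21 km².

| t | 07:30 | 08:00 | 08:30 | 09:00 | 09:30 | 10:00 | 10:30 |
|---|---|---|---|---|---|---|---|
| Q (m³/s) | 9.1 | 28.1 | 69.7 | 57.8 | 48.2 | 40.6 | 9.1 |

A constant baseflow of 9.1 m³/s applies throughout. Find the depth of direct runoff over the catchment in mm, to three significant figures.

d ≈ 17.0 mm

Direct runoff: 0.0, 19.0, 60.6, 48.7, 39.1, 31.5, 0.0 m³/s; ΣQ_DR = 198.9 m³/s.
V = ΣQ_DR · Δt = 198.9 × 1800 s = 3.580 × 10^5 m³.
Over A = 21 km², depth = V / A = 17.0 mm.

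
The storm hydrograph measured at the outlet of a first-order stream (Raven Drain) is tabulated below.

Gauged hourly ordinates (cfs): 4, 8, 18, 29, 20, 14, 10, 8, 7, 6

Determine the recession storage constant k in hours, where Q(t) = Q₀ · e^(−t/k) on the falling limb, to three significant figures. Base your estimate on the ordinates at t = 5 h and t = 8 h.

k ≈ 4.33 h

On the falling limb, Q drops from 14 to 7 cfs between t = 5 h and t = 8 h (Δt = 3 h).
k = −Δt / ln(Q₂/Q₁) = −3 / ln(7/14) = 4.33 h.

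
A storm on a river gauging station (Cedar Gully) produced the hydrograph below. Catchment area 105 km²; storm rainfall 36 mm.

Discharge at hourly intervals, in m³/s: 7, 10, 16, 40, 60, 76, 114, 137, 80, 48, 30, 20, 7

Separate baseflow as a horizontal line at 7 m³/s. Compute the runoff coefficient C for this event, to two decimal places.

ΣQ_DR = 554.0 m³/s; V = ΣQ_DR·Δt = 1.994 × 10^6 m³.
Runoff depth d = V / A = 18.99 mm.
C = d / P = 18.99 / 36 = 0.53.

C ≈ 0.53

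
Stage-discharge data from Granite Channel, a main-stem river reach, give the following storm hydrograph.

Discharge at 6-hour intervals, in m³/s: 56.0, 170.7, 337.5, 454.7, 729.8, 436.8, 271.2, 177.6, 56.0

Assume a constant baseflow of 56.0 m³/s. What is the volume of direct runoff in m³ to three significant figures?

Direct-runoff ordinates (Q − Q_b): 0.0, 114.7, 281.5, 398.7, 673.8, 380.8, 215.2, 121.6, 0.0 m³/s.
ΣQ_DR = 2186 m³/s.
With Δt = 6 h = 21600 s, V = ΣQ_DR · Δt = 2186 × 21600 = 4.72 × 10^7 m³.

V ≈ 4.72 × 10^7 m³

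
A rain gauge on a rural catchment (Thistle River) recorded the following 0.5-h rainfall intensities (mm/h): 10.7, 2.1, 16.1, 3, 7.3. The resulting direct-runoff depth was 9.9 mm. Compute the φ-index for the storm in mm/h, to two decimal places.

Only the 3 blocks with intensity above φ contribute runoff: 10.7, 16.1, 7.3 mm/h.
Σ(I−φ)·Δt = d  ⇒  (10.7+16.1+7.3 − 3φ)·0.5 = 9.9
φ = (34.10 − 9.9/0.5) / 3 = 4.77 mm/h.

φ ≈ 4.77 mm/h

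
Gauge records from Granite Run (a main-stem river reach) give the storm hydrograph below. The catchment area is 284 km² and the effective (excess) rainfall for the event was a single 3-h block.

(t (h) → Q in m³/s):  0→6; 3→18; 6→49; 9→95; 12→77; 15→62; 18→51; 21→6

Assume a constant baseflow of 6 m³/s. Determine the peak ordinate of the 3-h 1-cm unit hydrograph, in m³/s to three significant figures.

U_p ≈ 74.1 m³/s

Direct runoff: 0.0, 12.0, 43.0, 89.0, 71.0, 56.0, 45.0, 0.0 m³/s; ΣQ_DR = 316.0 m³/s, peak = 89.0 m³/s.
Runoff depth d = ΣQ_DR·Δt / A = 316.0 × 10800 / (284 km²) = 12.02 mm.
The 1-cm UH is the DRH scaled by (10 mm)/d, so U_p = 89.0 × 10/12.02 = 74.1 m³/s.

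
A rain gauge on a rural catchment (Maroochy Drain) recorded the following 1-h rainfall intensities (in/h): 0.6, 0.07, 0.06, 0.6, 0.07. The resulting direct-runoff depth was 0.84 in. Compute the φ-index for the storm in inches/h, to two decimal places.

φ ≈ 0.18 in/h

Only the 2 blocks with intensity above φ contribute runoff: 0.6, 0.6 in/h.
Σ(I−φ)·Δt = d  ⇒  (0.6+0.6 − 2φ)·1 = 0.84
φ = (1.200 − 0.84/1) / 2 = 0.18 in/h.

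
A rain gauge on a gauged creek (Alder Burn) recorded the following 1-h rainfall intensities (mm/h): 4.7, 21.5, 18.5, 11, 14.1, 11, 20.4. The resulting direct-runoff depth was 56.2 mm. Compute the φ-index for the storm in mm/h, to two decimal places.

φ ≈ 6.72 mm/h

Only the 6 blocks with intensity above φ contribute runoff: 21.5, 18.5, 11, 14.1, 11, 20.4 mm/h.
Σ(I−φ)·Δt = d  ⇒  (21.5+18.5+11+14.1+11+20.4 − 6φ)·1 = 56.2
φ = (96.50 − 56.2/1) / 6 = 6.72 mm/h.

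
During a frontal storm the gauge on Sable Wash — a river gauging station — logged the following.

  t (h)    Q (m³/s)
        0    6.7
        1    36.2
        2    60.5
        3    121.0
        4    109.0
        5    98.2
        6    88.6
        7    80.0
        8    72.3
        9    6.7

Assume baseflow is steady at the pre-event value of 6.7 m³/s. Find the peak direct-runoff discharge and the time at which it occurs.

Subtracting baseflow gives direct-runoff ordinates: 0.0, 29.5, 53.8, 114.3, 102.3, 91.5, 81.9, 73.3, 65.6, 0.0 m³/s.
The maximum is 114.3 m³/s, occurring at the reading for t = 3 h.

Q_p = 114.3 m³/s at t = 3 h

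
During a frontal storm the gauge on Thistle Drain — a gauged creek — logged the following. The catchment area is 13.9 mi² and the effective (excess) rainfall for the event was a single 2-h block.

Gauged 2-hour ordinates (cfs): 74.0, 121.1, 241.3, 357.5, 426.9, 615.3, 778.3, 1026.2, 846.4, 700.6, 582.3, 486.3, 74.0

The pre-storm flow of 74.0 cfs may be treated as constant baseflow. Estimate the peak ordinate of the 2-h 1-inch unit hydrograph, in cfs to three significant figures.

Direct runoff: 0.0, 47.1, 167.3, 283.5, 352.9, 541.3, 704.3, 952.2, 772.4, 626.6, 508.3, 412.3, 0.0 cfs; ΣQ_DR = 5368 cfs, peak = 952.2 cfs.
Runoff depth d = ΣQ_DR·Δt / A = 5368 × 7200 / (13.9 mi²) = 1.197 in.
The 1-inch UH is the DRH scaled by (1 in)/d, so U_p = 952.2 × 1/1.197 = 796 cfs.

U_p ≈ 796 cfs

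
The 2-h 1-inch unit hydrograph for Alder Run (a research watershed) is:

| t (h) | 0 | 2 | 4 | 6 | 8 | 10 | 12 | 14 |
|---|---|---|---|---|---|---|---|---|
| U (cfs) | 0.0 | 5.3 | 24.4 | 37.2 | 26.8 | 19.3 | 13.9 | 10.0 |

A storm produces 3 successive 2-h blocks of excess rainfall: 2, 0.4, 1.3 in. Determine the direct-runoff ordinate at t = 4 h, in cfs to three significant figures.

Q ≈ 50.9 cfs

By discrete convolution, Q_j = Σ (P_i / 1 in) · U_{j−i}.
At t = 4 h (j=2): Q = (2/1)·24.4 + (0.4/1)·5.3 + (1.3/1)·0.0 = 50.9 cfs.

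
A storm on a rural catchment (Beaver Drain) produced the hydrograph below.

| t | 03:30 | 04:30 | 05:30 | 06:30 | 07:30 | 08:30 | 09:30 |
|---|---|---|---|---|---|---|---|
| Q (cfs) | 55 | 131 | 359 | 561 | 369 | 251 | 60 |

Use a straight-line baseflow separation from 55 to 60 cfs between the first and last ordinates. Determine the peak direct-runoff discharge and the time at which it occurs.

Subtracting baseflow gives direct-runoff ordinates: 0.00, 75.17, 302.33, 503.50, 310.67, 191.83, 0.00 cfs.
The maximum is 503.50 cfs, occurring at the reading for t = 06:30.

Q_p = 503.50 cfs at t = 06:30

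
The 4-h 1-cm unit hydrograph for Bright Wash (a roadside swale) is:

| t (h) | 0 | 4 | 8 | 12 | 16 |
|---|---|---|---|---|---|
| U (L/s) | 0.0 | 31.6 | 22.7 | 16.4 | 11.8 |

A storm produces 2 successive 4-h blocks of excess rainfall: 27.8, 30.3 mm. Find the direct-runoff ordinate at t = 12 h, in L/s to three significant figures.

By discrete convolution, Q_j = Σ (P_i / 10 mm) · U_{j−i}.
At t = 12 h (j=3): Q = (27.8/10)·16.4 + (30.3/10)·22.7 = 114 L/s.

Q ≈ 114 L/s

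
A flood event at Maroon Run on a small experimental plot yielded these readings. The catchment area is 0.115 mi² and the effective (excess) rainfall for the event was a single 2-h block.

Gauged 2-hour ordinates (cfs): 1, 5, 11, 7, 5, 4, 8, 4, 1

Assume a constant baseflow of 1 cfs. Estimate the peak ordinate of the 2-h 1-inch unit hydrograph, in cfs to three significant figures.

U_p ≈ 10.0 cfs

Direct runoff: 0.0, 4.0, 10.0, 6.0, 4.0, 3.0, 7.0, 3.0, 0.0 cfs; ΣQ_DR = 37.00 cfs, peak = 10.0 cfs.
Runoff depth d = ΣQ_DR·Δt / A = 37.00 × 7200 / (0.115 mi²) = 0.9971 in.
The 1-inch UH is the DRH scaled by (1 in)/d, so U_p = 10.0 × 1/0.9971 = 10.0 cfs.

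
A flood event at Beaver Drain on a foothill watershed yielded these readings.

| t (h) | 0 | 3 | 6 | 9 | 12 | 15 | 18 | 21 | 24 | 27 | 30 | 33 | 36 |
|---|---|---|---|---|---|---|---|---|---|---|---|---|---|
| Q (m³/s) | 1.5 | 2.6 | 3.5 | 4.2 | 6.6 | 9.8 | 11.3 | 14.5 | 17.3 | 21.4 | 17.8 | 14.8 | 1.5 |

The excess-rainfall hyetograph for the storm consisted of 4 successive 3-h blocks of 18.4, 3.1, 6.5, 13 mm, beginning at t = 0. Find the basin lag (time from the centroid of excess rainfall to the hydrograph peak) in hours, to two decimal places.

Centroid of excess rainfall: t_c = Σ P_i·t̄_i / ΣP_i = 5.5317 h (block centres at 1.5, 4.5, 7.5, 10.5 h).
Hydrograph peak occurs at t = 27 h, so basin lag t_L = 27 − 5.5317 = 21.47 h.

t_L ≈ 21.47 h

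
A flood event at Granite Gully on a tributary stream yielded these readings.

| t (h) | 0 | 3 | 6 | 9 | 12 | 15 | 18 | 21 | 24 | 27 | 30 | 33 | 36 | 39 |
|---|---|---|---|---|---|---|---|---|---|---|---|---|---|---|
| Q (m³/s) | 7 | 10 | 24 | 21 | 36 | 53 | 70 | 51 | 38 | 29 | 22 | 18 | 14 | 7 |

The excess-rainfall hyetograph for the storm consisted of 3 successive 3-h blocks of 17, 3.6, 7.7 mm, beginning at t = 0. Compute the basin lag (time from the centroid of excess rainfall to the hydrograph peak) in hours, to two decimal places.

Centroid of excess rainfall: t_c = Σ P_i·t̄_i / ΣP_i = 3.5141 h (block centres at 1.5, 4.5, 7.5 h).
Hydrograph peak occurs at t = 18 h, so basin lag t_L = 18 − 3.5141 = 14.49 h.

t_L ≈ 14.49 h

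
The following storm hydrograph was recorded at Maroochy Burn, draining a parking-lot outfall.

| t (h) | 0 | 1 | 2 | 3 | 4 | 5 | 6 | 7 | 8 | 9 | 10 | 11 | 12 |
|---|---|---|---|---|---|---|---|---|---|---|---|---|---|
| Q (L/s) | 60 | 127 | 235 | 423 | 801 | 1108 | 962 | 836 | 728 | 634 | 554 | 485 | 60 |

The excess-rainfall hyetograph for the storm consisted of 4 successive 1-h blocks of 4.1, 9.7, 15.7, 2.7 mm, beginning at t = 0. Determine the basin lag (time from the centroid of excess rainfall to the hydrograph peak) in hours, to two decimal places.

t_L ≈ 2.97 h

Centroid of excess rainfall: t_c = Σ P_i·t̄_i / ΣP_i = 2.0280 h (block centres at 0.5, 1.5, 2.5, 3.5 h).
Hydrograph peak occurs at t = 5 h, so basin lag t_L = 5 − 2.0280 = 2.97 h.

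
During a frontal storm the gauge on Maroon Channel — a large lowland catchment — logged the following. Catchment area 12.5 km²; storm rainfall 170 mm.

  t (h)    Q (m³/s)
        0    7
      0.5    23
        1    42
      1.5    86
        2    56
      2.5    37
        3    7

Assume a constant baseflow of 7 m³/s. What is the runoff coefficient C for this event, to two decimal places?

ΣQ_DR = 209.0 m³/s; V = ΣQ_DR·Δt = 3.762 × 10^5 m³.
Runoff depth d = V / A = 30.10 mm.
C = d / P = 30.10 / 170 = 0.18.

C ≈ 0.18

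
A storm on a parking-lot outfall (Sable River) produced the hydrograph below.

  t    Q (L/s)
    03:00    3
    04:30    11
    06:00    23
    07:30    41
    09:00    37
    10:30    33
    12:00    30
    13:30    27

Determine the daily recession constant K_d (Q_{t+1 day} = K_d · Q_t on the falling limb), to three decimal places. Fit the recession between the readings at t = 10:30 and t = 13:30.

K_d ≈ 0.201

Between t = 10:30 and t = 13:30 the flow falls from 33 to 27 L/s over 2×1.5 h = 3 h.
Per-interval ratio K = (27/33)^(1/2) = 0.9045; K_d = K^(24/1.5) = 0.201.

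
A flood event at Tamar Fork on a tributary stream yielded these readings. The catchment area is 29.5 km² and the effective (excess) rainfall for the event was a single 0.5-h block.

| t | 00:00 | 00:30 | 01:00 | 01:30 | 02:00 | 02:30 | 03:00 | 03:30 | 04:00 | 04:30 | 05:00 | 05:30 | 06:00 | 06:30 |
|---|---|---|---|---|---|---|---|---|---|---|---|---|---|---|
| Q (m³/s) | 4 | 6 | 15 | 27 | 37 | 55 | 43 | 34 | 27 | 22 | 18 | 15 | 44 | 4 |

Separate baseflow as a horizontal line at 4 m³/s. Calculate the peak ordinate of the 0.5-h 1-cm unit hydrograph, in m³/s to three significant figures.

Direct runoff: 0.0, 2.0, 11.0, 23.0, 33.0, 51.0, 39.0, 30.0, 23.0, 18.0, 14.0, 11.0, 40.0, 0.0 m³/s; ΣQ_DR = 295.0 m³/s, peak = 51.0 m³/s.
Runoff depth d = ΣQ_DR·Δt / A = 295.0 × 1800 / (29.5 km²) = 18.00 mm.
The 1-cm UH is the DRH scaled by (10 mm)/d, so U_p = 51.0 × 10/18.00 = 28.3 m³/s.

U_p ≈ 28.3 m³/s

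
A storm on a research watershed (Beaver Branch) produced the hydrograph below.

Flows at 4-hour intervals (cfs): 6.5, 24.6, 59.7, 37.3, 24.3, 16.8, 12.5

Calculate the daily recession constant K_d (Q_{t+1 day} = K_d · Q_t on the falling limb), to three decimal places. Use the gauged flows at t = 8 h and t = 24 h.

Between t = 8 h and t = 24 h the flow falls from 59.7 to 12.5 cfs over 4×4 h = 16 h.
Per-interval ratio K = (12.5/59.7)^(1/4) = 0.6764; K_d = K^(24/4) = 0.096.

K_d ≈ 0.096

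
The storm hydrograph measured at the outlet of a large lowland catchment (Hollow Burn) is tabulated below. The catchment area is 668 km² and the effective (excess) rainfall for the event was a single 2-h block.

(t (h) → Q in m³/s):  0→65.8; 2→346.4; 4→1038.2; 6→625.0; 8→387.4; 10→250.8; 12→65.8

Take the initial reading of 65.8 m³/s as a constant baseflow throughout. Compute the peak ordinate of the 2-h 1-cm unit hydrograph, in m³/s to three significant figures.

U_p ≈ 389 m³/s

Direct runoff: 0.0, 280.6, 972.4, 559.2, 321.6, 185.0, 0.0 m³/s; ΣQ_DR = 2319 m³/s, peak = 972.4 m³/s.
Runoff depth d = ΣQ_DR·Δt / A = 2319 × 7200 / (668 km²) = 24.99 mm.
The 1-cm UH is the DRH scaled by (10 mm)/d, so U_p = 972.4 × 10/24.99 = 389 m³/s.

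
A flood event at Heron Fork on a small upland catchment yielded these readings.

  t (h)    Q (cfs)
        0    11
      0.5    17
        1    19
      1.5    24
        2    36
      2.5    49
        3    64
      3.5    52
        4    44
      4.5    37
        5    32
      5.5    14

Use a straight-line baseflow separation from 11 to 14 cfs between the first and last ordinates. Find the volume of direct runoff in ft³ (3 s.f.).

V ≈ 4.48 × 10^5 ft³

Direct-runoff ordinates (Q − Q_b): 0.00, 5.73, 7.45, 12.18, 23.91, 36.64, 51.36, 39.09, 30.82, 23.55, 18.27, 0.00 cfs.
ΣQ_DR = 249.0 cfs.
With Δt = 0.5 h = 1800 s, V = ΣQ_DR · Δt = 249.0 × 1800 = 4.48 × 10^5 ft³.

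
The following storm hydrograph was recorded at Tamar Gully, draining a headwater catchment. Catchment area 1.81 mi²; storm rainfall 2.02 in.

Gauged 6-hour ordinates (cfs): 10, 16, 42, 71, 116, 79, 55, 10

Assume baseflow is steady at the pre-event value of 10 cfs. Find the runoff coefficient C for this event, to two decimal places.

ΣQ_DR = 319.0 cfs; V = ΣQ_DR·Δt = 6.890 × 10^6 ft³.
Runoff depth d = V / A = 1.639 in.
C = d / P = 1.639 / 2.02 = 0.81.

C ≈ 0.81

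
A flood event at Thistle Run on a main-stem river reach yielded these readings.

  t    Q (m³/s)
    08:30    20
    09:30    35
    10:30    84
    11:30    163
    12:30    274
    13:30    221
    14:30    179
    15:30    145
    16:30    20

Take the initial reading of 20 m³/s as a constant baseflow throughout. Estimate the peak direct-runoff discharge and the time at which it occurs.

Subtracting baseflow gives direct-runoff ordinates: 0.0, 15.0, 64.0, 143.0, 254.0, 201.0, 159.0, 125.0, 0.0 m³/s.
The maximum is 254.0 m³/s, occurring at the reading for t = 12:30.

Q_p = 254.0 m³/s at t = 12:30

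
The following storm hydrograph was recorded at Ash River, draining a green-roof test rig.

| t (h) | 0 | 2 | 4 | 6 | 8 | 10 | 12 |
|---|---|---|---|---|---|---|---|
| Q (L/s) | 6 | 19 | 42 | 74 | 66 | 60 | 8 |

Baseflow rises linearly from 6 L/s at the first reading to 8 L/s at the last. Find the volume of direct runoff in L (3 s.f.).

V ≈ 1.63 × 10^6 L

Direct-runoff ordinates (Q − Q_b): 0.00, 12.67, 35.33, 67.00, 58.67, 52.33, 0.00 L/s.
ΣQ_DR = 226.0 L/s.
With Δt = 2 h = 7200 s, V = ΣQ_DR · Δt = 226.0 × 7200 = 1.63 × 10^6 L.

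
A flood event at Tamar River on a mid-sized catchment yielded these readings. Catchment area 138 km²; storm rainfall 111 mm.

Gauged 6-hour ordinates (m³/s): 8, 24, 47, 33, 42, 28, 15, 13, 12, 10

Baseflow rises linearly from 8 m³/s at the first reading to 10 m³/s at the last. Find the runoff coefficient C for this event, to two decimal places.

C ≈ 0.20

ΣQ_DR = 142.0 m³/s; V = ΣQ_DR·Δt = 3.067 × 10^6 m³.
Runoff depth d = V / A = 22.23 mm.
C = d / P = 22.23 / 111 = 0.20.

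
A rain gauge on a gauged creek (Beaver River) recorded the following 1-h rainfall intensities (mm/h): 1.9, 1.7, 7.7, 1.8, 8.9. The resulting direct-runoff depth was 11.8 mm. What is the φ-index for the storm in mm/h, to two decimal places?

φ ≈ 2.40 mm/h

Only the 2 blocks with intensity above φ contribute runoff: 7.7, 8.9 mm/h.
Σ(I−φ)·Δt = d  ⇒  (7.7+8.9 − 2φ)·1 = 11.8
φ = (16.60 − 11.8/1) / 2 = 2.40 mm/h.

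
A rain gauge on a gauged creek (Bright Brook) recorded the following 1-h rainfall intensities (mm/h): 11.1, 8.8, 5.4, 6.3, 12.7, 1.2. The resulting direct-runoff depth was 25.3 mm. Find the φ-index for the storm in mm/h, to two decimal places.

Only the 5 blocks with intensity above φ contribute runoff: 11.1, 8.8, 5.4, 6.3, 12.7 mm/h.
Σ(I−φ)·Δt = d  ⇒  (11.1+8.8+5.4+6.3+12.7 − 5φ)·1 = 25.3
φ = (44.30 − 25.3/1) / 5 = 3.80 mm/h.

φ ≈ 3.80 mm/h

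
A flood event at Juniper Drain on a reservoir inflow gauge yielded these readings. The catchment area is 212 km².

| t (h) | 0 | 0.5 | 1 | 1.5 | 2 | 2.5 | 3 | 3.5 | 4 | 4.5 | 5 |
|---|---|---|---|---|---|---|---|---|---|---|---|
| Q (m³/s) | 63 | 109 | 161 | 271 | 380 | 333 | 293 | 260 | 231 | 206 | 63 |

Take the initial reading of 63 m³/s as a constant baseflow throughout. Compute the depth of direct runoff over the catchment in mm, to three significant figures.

Direct runoff: 0.0, 46.0, 98.0, 208.0, 317.0, 270.0, 230.0, 197.0, 168.0, 143.0, 0.0 m³/s; ΣQ_DR = 1677 m³/s.
V = ΣQ_DR · Δt = 1677 × 1800 s = 3.019 × 10^6 m³.
Over A = 212 km², depth = V / A = 14.2 mm.

d ≈ 14.2 mm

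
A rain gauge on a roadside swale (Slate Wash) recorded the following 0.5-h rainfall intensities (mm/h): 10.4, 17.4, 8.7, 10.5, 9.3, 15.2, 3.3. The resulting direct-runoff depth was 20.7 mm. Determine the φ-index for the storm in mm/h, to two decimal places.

Only the 6 blocks with intensity above φ contribute runoff: 10.4, 17.4, 8.7, 10.5, 9.3, 15.2 mm/h.
Σ(I−φ)·Δt = d  ⇒  (10.4+17.4+8.7+10.5+9.3+15.2 − 6φ)·0.5 = 20.7
φ = (71.50 − 20.7/0.5) / 6 = 5.02 mm/h.

φ ≈ 5.02 mm/h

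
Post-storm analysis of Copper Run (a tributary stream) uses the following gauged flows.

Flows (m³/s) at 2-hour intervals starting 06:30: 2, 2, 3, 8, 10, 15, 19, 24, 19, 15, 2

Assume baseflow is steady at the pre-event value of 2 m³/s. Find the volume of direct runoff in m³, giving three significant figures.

Direct-runoff ordinates (Q − Q_b): 0.0, 0.0, 1.0, 6.0, 8.0, 13.0, 17.0, 22.0, 17.0, 13.0, 0.0 m³/s.
ΣQ_DR = 97.00 m³/s.
With Δt = 2 h = 7200 s, V = ΣQ_DR · Δt = 97.00 × 7200 = 6.98 × 10^5 m³.

V ≈ 6.98 × 10^5 m³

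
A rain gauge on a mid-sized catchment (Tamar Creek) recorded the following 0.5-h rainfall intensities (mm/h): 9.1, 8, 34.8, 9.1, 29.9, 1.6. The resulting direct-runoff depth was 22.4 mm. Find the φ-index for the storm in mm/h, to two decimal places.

Only the 2 blocks with intensity above φ contribute runoff: 34.8, 29.9 mm/h.
Σ(I−φ)·Δt = d  ⇒  (34.8+29.9 − 2φ)·0.5 = 22.4
φ = (64.70 − 22.4/0.5) / 2 = 9.95 mm/h.

φ ≈ 9.95 mm/h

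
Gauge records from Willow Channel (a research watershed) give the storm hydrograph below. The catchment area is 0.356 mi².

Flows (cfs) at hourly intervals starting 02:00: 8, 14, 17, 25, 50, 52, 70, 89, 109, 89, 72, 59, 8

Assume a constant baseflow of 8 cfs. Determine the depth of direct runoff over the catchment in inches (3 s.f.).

d ≈ 2.43 in

Direct runoff: 0.0, 6.0, 9.0, 17.0, 42.0, 44.0, 62.0, 81.0, 101.0, 81.0, 64.0, 51.0, 0.0 cfs; ΣQ_DR = 558.0 cfs.
V = ΣQ_DR · Δt = 558.0 × 3600 s = 2.009 × 10^6 ft³.
Over A = 0.356 mi², depth = V / A = 2.43 in.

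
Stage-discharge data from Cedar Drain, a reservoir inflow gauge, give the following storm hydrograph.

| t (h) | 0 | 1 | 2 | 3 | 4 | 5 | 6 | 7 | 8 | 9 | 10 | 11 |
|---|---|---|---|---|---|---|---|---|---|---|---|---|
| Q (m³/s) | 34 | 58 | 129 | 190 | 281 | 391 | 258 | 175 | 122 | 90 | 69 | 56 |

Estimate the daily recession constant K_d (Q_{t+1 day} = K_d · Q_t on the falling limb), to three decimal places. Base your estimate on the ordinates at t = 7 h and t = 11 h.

Between t = 7 h and t = 11 h the flow falls from 175 to 56 m³/s over 4×1 h = 4 h.
Per-interval ratio K = (56/175)^(1/4) = 0.7521; K_d = K^(24/1) = 0.001.

K_d ≈ 0.001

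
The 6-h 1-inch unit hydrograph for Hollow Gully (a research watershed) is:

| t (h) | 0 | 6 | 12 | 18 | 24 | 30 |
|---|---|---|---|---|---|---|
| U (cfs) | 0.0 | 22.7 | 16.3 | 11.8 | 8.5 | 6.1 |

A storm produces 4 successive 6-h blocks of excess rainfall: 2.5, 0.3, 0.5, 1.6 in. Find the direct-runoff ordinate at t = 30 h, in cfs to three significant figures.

Q ≈ 49.8 cfs

By discrete convolution, Q_j = Σ (P_i / 1 in) · U_{j−i}.
At t = 30 h (j=5): Q = (2.5/1)·6.1 + (0.3/1)·8.5 + (0.5/1)·11.8 + (1.6/1)·16.3 = 49.8 cfs.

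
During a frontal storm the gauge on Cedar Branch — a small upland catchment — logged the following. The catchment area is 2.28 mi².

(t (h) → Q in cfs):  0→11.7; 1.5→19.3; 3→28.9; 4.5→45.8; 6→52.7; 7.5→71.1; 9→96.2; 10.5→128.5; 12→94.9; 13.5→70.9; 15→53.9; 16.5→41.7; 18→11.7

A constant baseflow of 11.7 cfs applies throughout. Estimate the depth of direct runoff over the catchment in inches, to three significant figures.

Direct runoff: 0.0, 7.6, 17.2, 34.1, 41.0, 59.4, 84.5, 116.8, 83.2, 59.2, 42.2, 30.0, 0.0 cfs; ΣQ_DR = 575.2 cfs.
V = ΣQ_DR · Δt = 575.2 × 5400 s = 3.106 × 10^6 ft³.
Over A = 2.28 mi², depth = V / A = 0.586 in.

d ≈ 0.586 in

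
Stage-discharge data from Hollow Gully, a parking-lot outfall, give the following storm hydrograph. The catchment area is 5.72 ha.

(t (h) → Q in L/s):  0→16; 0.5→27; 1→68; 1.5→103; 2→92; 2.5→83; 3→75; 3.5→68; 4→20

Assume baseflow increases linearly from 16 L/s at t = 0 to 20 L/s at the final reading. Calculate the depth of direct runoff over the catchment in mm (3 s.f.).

Direct runoff: 0.00, 10.50, 51.00, 85.50, 74.00, 64.50, 56.00, 48.50, 0.00 L/s; ΣQ_DR = 390.0 L/s.
V = ΣQ_DR · Δt = 390.0 × 1800 s = 7.020 × 10^5 L.
Over A = 5.72 ha, depth = V / A = 12.3 mm.

d ≈ 12.3 mm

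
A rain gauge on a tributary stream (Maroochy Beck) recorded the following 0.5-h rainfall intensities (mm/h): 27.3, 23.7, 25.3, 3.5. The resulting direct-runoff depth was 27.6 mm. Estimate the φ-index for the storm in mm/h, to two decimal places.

φ ≈ 7.03 mm/h

Only the 3 blocks with intensity above φ contribute runoff: 27.3, 23.7, 25.3 mm/h.
Σ(I−φ)·Δt = d  ⇒  (27.3+23.7+25.3 − 3φ)·0.5 = 27.6
φ = (76.30 − 27.6/0.5) / 3 = 7.03 mm/h.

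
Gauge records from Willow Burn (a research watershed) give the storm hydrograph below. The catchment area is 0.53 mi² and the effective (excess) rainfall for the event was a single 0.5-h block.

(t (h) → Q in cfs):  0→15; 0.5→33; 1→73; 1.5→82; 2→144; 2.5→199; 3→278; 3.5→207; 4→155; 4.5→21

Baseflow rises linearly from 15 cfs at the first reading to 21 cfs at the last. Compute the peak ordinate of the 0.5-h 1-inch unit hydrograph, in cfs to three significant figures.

Direct runoff: 0.00, 17.33, 56.67, 65.00, 126.33, 180.67, 259.00, 187.33, 134.67, 0.00 cfs; ΣQ_DR = 1027 cfs, peak = 259.00 cfs.
Runoff depth d = ΣQ_DR·Δt / A = 1027 × 1800 / (0.53 mi²) = 1.501 in.
The 1-inch UH is the DRH scaled by (1 in)/d, so U_p = 259.00 × 1/1.501 = 173 cfs.

U_p ≈ 173 cfs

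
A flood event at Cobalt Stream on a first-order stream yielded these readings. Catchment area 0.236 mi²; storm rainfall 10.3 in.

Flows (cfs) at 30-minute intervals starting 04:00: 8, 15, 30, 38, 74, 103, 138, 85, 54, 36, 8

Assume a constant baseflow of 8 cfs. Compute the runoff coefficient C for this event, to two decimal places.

C ≈ 0.16

ΣQ_DR = 501.0 cfs; V = ΣQ_DR·Δt = 9.018 × 10^5 ft³.
Runoff depth d = V / A = 1.645 in.
C = d / P = 1.645 / 10.3 = 0.16.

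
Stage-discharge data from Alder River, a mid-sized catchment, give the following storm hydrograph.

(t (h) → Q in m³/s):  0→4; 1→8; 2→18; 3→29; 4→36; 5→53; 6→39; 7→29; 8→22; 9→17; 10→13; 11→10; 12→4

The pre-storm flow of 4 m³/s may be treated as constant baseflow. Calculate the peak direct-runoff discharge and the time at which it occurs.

Subtracting baseflow gives direct-runoff ordinates: 0.0, 4.0, 14.0, 25.0, 32.0, 49.0, 35.0, 25.0, 18.0, 13.0, 9.0, 6.0, 0.0 m³/s.
The maximum is 49.0 m³/s, occurring at the reading for t = 5 h.

Q_p = 49.0 m³/s at t = 5 h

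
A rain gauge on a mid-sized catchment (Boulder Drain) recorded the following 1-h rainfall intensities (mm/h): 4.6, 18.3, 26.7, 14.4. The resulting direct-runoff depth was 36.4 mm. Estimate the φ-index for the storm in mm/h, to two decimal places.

φ ≈ 7.67 mm/h

Only the 3 blocks with intensity above φ contribute runoff: 18.3, 26.7, 14.4 mm/h.
Σ(I−φ)·Δt = d  ⇒  (18.3+26.7+14.4 − 3φ)·1 = 36.4
φ = (59.40 − 36.4/1) / 3 = 7.67 mm/h.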